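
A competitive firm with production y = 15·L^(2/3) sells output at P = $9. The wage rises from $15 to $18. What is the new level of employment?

From P·MP_L = w with MP_L = 10·L^(-1/3), the labor demand is L(w) = (90/w)^(3).
At w = 15: L = 216. At w = 18: L = 125.

L* = 125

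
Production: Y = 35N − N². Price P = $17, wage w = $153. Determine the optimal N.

The marginal product of N is MP_N = 35 − 2N.
A price-taking firm hires until the value of the marginal product equals the wage: P·MP_N = w, so 17·(35 − 2N) = 153.
Then 35 − 2N = 9, giving N = 13.

N* = 13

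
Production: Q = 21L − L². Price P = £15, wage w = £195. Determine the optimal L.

L* = 4

The marginal product of L is MP_L = 21 − 2L.
A price-taking firm hires until the value of the marginal product equals the wage: P·MP_L = w, so 15·(21 − 2L) = 195.
Then 21 − 2L = 13, giving L = 4.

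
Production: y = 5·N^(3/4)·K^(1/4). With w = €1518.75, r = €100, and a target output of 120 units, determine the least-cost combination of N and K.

Cost minimization requires the marginal rate of technical substitution to equal the input-price ratio: MP_N/MP_K = w/r.
Here MP_N/MP_K = (3/4)·(K/N)/(1/4) = 3·(K/N). Setting this equal to 1518.75/100 = 15.1875 gives K = 5.0625N.
Substituting into y = 120: 5·N^(3/4)·(5.0625N)^(1/4) = 120.
Solving, N = 16 and K = 81.

N* = 16, K* = 81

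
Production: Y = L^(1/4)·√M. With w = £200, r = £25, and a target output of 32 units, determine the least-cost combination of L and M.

Cost minimization requires the marginal rate of technical substitution to equal the input-price ratio: MP_L/MP_M = w/r.
Here MP_L/MP_M = (1/4)·(M/L)/(1/2) = 0.5·(M/L). Setting this equal to 200/25 = 8 gives M = 16L.
Substituting into Y = 32: L^(1/4)·(16L)^(1/2) = 32.
Solving, L = 16 and M = 256.

L* = 16, M* = 256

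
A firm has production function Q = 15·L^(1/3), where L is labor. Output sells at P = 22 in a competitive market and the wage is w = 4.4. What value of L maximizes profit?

MP_L = (1/3)·15·L^(-2/3) = 5·L^(-2/3).
Profit maximization for a price taker requires P·MP_L = w: 22·5·L^(-2/3) = 4.4.
So L^(-2/3) = 0.04, which gives L = 125.

L* = 125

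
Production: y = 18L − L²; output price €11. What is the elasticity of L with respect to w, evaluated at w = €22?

ε = -0.125

From P·MP_L = w with MP_L = 18 − 2L, labor demand is L(w) = (18 − w/11)/2.
dL/dw = −1/(22) = -1/22.
At w = 22, L = 8, so ε = (dL/dw)·(w/L) = (-1/22)·(22/8) = -0.125.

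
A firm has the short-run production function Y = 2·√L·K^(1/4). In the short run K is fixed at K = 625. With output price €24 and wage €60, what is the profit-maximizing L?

L* = 4

With K = 625, MP_L = (1/2)·2·L^(-1/2)·625^(1/4) = 5·L^(-1/2).
Profit maximization for a price taker requires P·MP_L = w: 24·5·L^(-1/2) = 60.
So L^(-1/2) = 0.5, which gives L = 4.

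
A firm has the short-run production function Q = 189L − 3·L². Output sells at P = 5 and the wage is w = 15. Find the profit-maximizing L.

L* = 31

The marginal product of L is MP_L = 189 − 6L.
A price-taking firm hires until the value of the marginal product equals the wage: P·MP_L = w, so 5·(189 − 6L) = 15.
Then 189 − 6L = 3, giving L = 31.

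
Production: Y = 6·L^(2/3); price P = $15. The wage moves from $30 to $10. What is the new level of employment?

From P·MP_L = w with MP_L = 4·L^(-1/3), the labor demand is L(w) = (60/w)^(3).
At w = 30: L = 8. At w = 10: L = 216.

L* = 216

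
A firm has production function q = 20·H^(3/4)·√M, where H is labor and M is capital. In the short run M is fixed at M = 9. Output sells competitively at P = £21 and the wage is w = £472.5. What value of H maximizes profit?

With M = 9, MP_H = (3/4)·20·H^(-1/4)·9^(1/2) = 45·H^(-1/4).
Profit maximization for a price taker requires P·MP_H = w: 21·45·H^(-1/4) = 472.5.
So H^(-1/4) = 0.5, which gives H = 16.

H* = 16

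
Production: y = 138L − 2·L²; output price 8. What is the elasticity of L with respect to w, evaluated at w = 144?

From P·MP_L = w with MP_L = 138 − 4L, labor demand is L(w) = (138 − w/8)/4.
dL/dw = −1/(32) = -0.03125.
At w = 144, L = 30, so ε = (dL/dw)·(w/L) = (-0.03125)·(144/30) = -0.15.

ε = -0.15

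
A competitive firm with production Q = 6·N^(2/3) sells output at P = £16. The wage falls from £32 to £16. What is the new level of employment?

From P·MP_N = w with MP_N = 4·N^(-1/3), the labor demand is N(w) = (64/w)^(3).
At w = 32: N = 8. At w = 16: N = 64.

N* = 64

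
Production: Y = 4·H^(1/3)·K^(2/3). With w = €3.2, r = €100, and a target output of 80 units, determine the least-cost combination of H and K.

Cost minimization requires the marginal rate of technical substitution to equal the input-price ratio: MP_H/MP_K = w/r.
Here MP_H/MP_K = (1/3)·(K/H)/(2/3) = 0.5·(K/H). Setting this equal to 3.2/100 = 0.032 gives K = 0.064H.
Substituting into Y = 80: 4·H^(1/3)·(0.064H)^(2/3) = 80.
Solving, H = 125 and K = 8.

H* = 125, K* = 8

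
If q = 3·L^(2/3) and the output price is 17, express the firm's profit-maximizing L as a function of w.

L(w) = 39304/w³

MP_L = (2/3)·3·L^(-1/3) = 2·L^(-1/3).
Setting P·MP_L = w: 34·L^(-1/3) = w.
Solving for L: L^(-1/3) = w/34, so L = (34/w)^(3).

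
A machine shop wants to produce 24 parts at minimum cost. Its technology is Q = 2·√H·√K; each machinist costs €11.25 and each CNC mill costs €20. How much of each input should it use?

H* = 16, K* = 9

Cost minimization requires the marginal rate of technical substitution to equal the input-price ratio: MP_H/MP_K = w/r.
Here MP_H/MP_K = (1/2)·(K/H)/(1/2) = (K/H). Setting this equal to 11.25/20 = 0.5625 gives K = 0.5625H.
Substituting into Q = 24: 2·H^(1/2)·(0.5625H)^(1/2) = 24.
Solving, H = 16 and K = 9.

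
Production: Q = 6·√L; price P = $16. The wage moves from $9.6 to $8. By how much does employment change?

ΔL = 11

From P·MP_L = w with MP_L = 3·L^(-1/2), the labor demand is L(w) = (48/w)^(2).
At w = 9.6: L = 25. At w = 8: L = 36.
ΔL = 36 − 25 = 11.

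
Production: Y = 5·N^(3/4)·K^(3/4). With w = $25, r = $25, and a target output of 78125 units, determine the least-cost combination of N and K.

Cost minimization requires the marginal rate of technical substitution to equal the input-price ratio: MP_N/MP_K = w/r.
Here MP_N/MP_K = (3/4)·(K/N)/(3/4) = (K/N). Setting this equal to 25/25 = 1 gives K = N.
Substituting into Y = 78125: 5·N^(3/4)·(N)^(3/4) = 78125.
Solving, N = 625 and K = 625.

N* = 625, K* = 625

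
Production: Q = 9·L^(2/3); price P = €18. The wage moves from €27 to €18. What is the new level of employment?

L* = 216

From P·MP_L = w with MP_L = 6·L^(-1/3), the labor demand is L(w) = (108/w)^(3).
At w = 27: L = 64. At w = 18: L = 216.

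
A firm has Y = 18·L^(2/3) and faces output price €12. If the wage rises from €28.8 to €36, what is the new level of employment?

From P·MP_L = w with MP_L = 12·L^(-1/3), the labor demand is L(w) = (144/w)^(3).
At w = 28.8: L = 125. At w = 36: L = 64.

L* = 64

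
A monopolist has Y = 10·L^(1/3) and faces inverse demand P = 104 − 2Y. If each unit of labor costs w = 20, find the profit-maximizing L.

L* = 8

Marginal revenue from the inverse demand is MR = 104 − 4Y.
The marginal product is MP_L = (10/3)·L^(-2/3).
A monopolist hires until marginal revenue product equals the wage: MR·MP_L = w.
At L, Y = 10·L^(1/3). Substituting and solving: (104 − 40·L^(1/3))·(10/3)·L^(-2/3) = 20 gives L = 8.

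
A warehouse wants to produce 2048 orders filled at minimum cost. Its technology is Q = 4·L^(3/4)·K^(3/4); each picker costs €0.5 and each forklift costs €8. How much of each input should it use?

L* = 256, K* = 16

Cost minimization requires the marginal rate of technical substitution to equal the input-price ratio: MP_L/MP_K = w/r.
Here MP_L/MP_K = (3/4)·(K/L)/(3/4) = (K/L). Setting this equal to 0.5/8 = 0.0625 gives K = 0.0625L.
Substituting into Q = 2048: 4·L^(3/4)·(0.0625L)^(3/4) = 2048.
Solving, L = 256 and K = 16.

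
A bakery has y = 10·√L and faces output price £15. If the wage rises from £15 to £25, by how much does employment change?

ΔL = -16

From P·MP_L = w with MP_L = 5·L^(-1/2), the labor demand is L(w) = (75/w)^(2).
At w = 15: L = 25. At w = 25: L = 9.
ΔL = 9 − 25 = -16.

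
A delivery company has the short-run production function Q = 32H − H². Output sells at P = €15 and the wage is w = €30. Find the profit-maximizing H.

The marginal product of H is MP_H = 32 − 2H.
A price-taking firm hires until the value of the marginal product equals the wage: P·MP_H = w, so 15·(32 − 2H) = 30.
Then 32 − 2H = 2, giving H = 15.

H* = 15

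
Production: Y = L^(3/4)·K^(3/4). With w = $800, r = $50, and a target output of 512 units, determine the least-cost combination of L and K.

L* = 16, K* = 256

Cost minimization requires the marginal rate of technical substitution to equal the input-price ratio: MP_L/MP_K = w/r.
Here MP_L/MP_K = (3/4)·(K/L)/(3/4) = (K/L). Setting this equal to 800/50 = 16 gives K = 16L.
Substituting into Y = 512: L^(3/4)·(16L)^(3/4) = 512.
Solving, L = 16 and K = 256.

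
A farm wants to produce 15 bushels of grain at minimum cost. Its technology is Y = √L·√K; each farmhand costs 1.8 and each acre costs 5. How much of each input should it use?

Cost minimization requires the marginal rate of technical substitution to equal the input-price ratio: MP_L/MP_K = w/r.
Here MP_L/MP_K = (1/2)·(K/L)/(1/2) = (K/L). Setting this equal to 1.8/5 = 0.36 gives K = 0.36L.
Substituting into Y = 15: L^(1/2)·(0.36L)^(1/2) = 15.
Solving, L = 25 and K = 9.

L* = 25, K* = 9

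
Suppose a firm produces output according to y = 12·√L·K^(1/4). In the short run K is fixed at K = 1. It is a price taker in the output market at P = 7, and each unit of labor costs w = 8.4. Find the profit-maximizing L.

L* = 25

With K = 1, MP_L = (1/2)·12·L^(-1/2)·1^(1/4) = 6·L^(-1/2).
Profit maximization for a price taker requires P·MP_L = w: 7·6·L^(-1/2) = 8.4.
So L^(-1/2) = 0.2, which gives L = 25.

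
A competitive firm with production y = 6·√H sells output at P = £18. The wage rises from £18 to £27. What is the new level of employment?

From P·MP_H = w with MP_H = 3·H^(-1/2), the labor demand is H(w) = (54/w)^(2).
At w = 18: H = 9. At w = 27: H = 4.

H* = 4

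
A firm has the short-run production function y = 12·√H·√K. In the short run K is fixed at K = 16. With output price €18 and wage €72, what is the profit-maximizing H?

H* = 36

With K = 16, MP_H = (1/2)·12·H^(-1/2)·16^(1/2) = 24·H^(-1/2).
Profit maximization for a price taker requires P·MP_H = w: 18·24·H^(-1/2) = 72.
So H^(-1/2) = 1/6, which gives H = 36.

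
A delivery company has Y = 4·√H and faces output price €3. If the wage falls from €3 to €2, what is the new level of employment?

From P·MP_H = w with MP_H = 2·H^(-1/2), the labor demand is H(w) = (6/w)^(2).
At w = 3: H = 4. At w = 2: H = 9.

H* = 9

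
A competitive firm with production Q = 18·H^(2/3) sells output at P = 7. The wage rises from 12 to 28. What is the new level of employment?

H* = 27

From P·MP_H = w with MP_H = 12·H^(-1/3), the labor demand is H(w) = (84/w)^(3).
At w = 12: H = 343. At w = 28: H = 27.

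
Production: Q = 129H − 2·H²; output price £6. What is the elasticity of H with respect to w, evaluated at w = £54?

From P·MP_H = w with MP_H = 129 − 4H, labor demand is H(w) = (129 − w/6)/4.
dH/dw = −1/(24) = -1/24.
At w = 54, H = 30, so ε = (dH/dw)·(w/H) = (-1/24)·(54/30) = -0.075.

ε = -0.075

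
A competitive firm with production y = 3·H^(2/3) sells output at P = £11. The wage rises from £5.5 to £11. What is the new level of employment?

H* = 8

From P·MP_H = w with MP_H = 2·H^(-1/3), the labor demand is H(w) = (22/w)^(3).
At w = 5.5: H = 64. At w = 11: H = 8.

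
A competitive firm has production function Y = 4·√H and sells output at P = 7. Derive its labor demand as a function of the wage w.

H(w) = 196/w²

MP_H = (1/2)·4·H^(-1/2) = 2·H^(-1/2).
Setting P·MP_H = w: 14·H^(-1/2) = w.
Solving for H: H^(-1/2) = w/14, so H = (14/w)^(2).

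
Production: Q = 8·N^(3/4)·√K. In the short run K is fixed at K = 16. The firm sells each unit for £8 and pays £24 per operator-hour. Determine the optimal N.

N* = 4096

With K = 16, MP_N = (3/4)·8·N^(-1/4)·16^(1/2) = 24·N^(-1/4).
Profit maximization for a price taker requires P·MP_N = w: 8·24·N^(-1/4) = 24.
So N^(-1/4) = 0.125, which gives N = 4096.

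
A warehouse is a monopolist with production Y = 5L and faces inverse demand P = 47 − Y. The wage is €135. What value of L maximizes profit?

L* = 2

Marginal revenue from the inverse demand is MR = 47 − 2Y.
The marginal product is MP_L = 5.
A monopolist hires until marginal revenue product equals the wage: MR·MP_L = w.
(47 − 10L)·5 = 135, so L = 2.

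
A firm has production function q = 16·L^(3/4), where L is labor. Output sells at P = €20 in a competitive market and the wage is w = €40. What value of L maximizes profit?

MP_L = (3/4)·16·L^(-1/4) = 12·L^(-1/4).
Profit maximization for a price taker requires P·MP_L = w: 20·12·L^(-1/4) = 40.
So L^(-1/4) = 1/6, which gives L = 1296.

L* = 1296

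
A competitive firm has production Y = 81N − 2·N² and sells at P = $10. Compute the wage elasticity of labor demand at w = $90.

ε = -0.125

From P·MP_N = w with MP_N = 81 − 4N, labor demand is N(w) = (81 − w/10)/4.
dN/dw = −1/(40) = -0.025.
At w = 90, N = 18, so ε = (dN/dw)·(w/N) = (-0.025)·(90/18) = -0.125.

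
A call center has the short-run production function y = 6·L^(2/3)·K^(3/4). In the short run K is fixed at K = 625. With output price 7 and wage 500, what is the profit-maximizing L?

With K = 625, MP_L = (2/3)·6·L^(-1/3)·625^(3/4) = 500·L^(-1/3).
Profit maximization for a price taker requires P·MP_L = w: 7·500·L^(-1/3) = 500.
So L^(-1/3) = 1/7, which gives L = 343.

L* = 343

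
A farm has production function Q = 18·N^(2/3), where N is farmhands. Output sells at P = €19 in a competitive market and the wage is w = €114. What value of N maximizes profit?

MP_N = (2/3)·18·N^(-1/3) = 12·N^(-1/3).
Profit maximization for a price taker requires P·MP_N = w: 19·12·N^(-1/3) = 114.
So N^(-1/3) = 0.5, which gives N = 8.

N* = 8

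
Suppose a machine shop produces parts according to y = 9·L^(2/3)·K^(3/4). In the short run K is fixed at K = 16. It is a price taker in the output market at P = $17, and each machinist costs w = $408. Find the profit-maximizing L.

L* = 8

With K = 16, MP_L = (2/3)·9·L^(-1/3)·16^(3/4) = 48·L^(-1/3).
Profit maximization for a price taker requires P·MP_L = w: 17·48·L^(-1/3) = 408.
So L^(-1/3) = 0.5, which gives L = 8.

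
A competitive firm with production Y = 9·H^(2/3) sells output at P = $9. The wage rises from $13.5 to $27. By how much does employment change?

From P·MP_H = w with MP_H = 6·H^(-1/3), the labor demand is H(w) = (54/w)^(3).
At w = 13.5: H = 64. At w = 27: H = 8.
ΔH = 8 − 64 = -56.

ΔH = -56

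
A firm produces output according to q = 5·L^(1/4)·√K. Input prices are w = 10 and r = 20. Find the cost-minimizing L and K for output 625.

L* = 625, K* = 625

Cost minimization requires the marginal rate of technical substitution to equal the input-price ratio: MP_L/MP_K = w/r.
Here MP_L/MP_K = (1/4)·(K/L)/(1/2) = 0.5·(K/L). Setting this equal to 10/20 = 0.5 gives K = L.
Substituting into q = 625: 5·L^(1/4)·(L)^(1/2) = 625.
Solving, L = 625 and K = 625.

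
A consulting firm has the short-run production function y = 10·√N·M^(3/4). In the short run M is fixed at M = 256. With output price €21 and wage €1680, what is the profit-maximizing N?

N* = 16

With M = 256, MP_N = (1/2)·10·N^(-1/2)·256^(3/4) = 320·N^(-1/2).
Profit maximization for a price taker requires P·MP_N = w: 21·320·N^(-1/2) = 1680.
So N^(-1/2) = 0.25, which gives N = 16.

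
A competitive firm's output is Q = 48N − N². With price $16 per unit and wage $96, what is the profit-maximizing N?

The marginal product of N is MP_N = 48 − 2N.
A price-taking firm hires until the value of the marginal product equals the wage: P·MP_N = w, so 16·(48 − 2N) = 96.
Then 48 − 2N = 6, giving N = 21.

N* = 21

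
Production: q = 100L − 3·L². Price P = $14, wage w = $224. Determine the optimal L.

The marginal product of L is MP_L = 100 − 6L.
A price-taking firm hires until the value of the marginal product equals the wage: P·MP_L = w, so 14·(100 − 6L) = 224.
Then 100 − 6L = 16, giving L = 14.

L* = 14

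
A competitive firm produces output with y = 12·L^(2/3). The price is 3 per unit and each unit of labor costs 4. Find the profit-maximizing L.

L* = 216

MP_L = (2/3)·12·L^(-1/3) = 8·L^(-1/3).
Profit maximization for a price taker requires P·MP_L = w: 3·8·L^(-1/3) = 4.
So L^(-1/3) = 1/6, which gives L = 216.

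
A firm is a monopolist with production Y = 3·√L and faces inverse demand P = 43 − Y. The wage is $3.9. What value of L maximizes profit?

L* = 25

Marginal revenue from the inverse demand is MR = 43 − 2Y.
The marginal product is MP_L = 1.5·L^(-1/2).
A monopolist hires until marginal revenue product equals the wage: MR·MP_L = w.
At L, Y = 3·√L. Substituting and solving: (43 − 6·√L)·1.5·L^(-1/2) = 3.9 gives L = 25.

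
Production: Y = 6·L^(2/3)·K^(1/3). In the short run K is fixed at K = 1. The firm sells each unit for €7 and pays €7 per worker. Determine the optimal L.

L* = 64

With K = 1, MP_L = (2/3)·6·L^(-1/3)·1^(1/3) = 4·L^(-1/3).
Profit maximization for a price taker requires P·MP_L = w: 7·4·L^(-1/3) = 7.
So L^(-1/3) = 0.25, which gives L = 64.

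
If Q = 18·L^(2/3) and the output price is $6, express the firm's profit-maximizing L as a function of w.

L(w) = 373248/w³

MP_L = (2/3)·18·L^(-1/3) = 12·L^(-1/3).
Setting P·MP_L = w: 72·L^(-1/3) = w.
Solving for L: L^(-1/3) = w/72, so L = (72/w)^(3).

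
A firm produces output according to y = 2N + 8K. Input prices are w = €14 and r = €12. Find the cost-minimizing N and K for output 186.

The inputs are perfect substitutes, so the firm uses whichever has the lower cost per unit of output.
Cost per unit of output via N is w/2 = 7; via K it is r/8 = 1.5. K is cheaper.
Producing y = 186 with K alone: N = 0, K = 23.25.

N* = 0, K* = 23.25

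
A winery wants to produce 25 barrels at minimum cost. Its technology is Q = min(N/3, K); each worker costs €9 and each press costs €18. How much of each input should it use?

N* = 75, K* = 25

With a fixed-proportions technology, the cost-minimizing bundle uses no slack in either input: N/3 = K = Q.
So N = 3·25 = 75 and K = 25.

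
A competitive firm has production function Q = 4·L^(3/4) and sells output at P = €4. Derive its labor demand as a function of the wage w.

L(w) = 20736/w^(4)

MP_L = (3/4)·4·L^(-1/4) = 3·L^(-1/4).
Setting P·MP_L = w: 12·L^(-1/4) = w.
Solving for L: L^(-1/4) = w/12, so L = (12/w)^(4).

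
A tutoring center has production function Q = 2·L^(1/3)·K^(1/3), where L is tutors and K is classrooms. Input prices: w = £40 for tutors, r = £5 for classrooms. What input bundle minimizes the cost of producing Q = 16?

Cost minimization requires the marginal rate of technical substitution to equal the input-price ratio: MP_L/MP_K = w/r.
Here MP_L/MP_K = (1/3)·(K/L)/(1/3) = (K/L). Setting this equal to 40/5 = 8 gives K = 8L.
Substituting into Q = 16: 2·L^(1/3)·(8L)^(1/3) = 16.
Solving, L = 8 and K = 64.

L* = 8, K* = 64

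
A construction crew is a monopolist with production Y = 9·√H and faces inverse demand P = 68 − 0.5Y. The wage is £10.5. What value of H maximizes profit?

Marginal revenue from the inverse demand is MR = 68 − Y.
The marginal product is MP_H = 4.5·H^(-1/2).
A monopolist hires until marginal revenue product equals the wage: MR·MP_H = w.
At H, Y = 9·√H. Substituting and solving: (68 − 9·√H)·4.5·H^(-1/2) = 10.5 gives H = 36.

H* = 36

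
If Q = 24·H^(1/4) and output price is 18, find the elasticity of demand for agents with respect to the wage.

ε = -4/3

MP_H = (1/4)·24·H^(-3/4), so P·MP_H = w gives 108·H^(-3/4) = w.
Solving, H(w) = (108/w)^(4/3). This is a constant-elasticity form: H ∝ w^(−4/3), so ε = −4/3.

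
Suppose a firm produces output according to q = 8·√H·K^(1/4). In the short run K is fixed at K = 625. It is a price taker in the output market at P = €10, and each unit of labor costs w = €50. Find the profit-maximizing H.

H* = 16

With K = 625, MP_H = (1/2)·8·H^(-1/2)·625^(1/4) = 20·H^(-1/2).
Profit maximization for a price taker requires P·MP_H = w: 10·20·H^(-1/2) = 50.
So H^(-1/2) = 0.25, which gives H = 16.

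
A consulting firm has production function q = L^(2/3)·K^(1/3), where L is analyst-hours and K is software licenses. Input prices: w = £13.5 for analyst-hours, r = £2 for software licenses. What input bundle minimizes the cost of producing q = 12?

L* = 8, K* = 27

Cost minimization requires the marginal rate of technical substitution to equal the input-price ratio: MP_L/MP_K = w/r.
Here MP_L/MP_K = (2/3)·(K/L)/(1/3) = 2·(K/L). Setting this equal to 13.5/2 = 6.75 gives K = 3.375L.
Substituting into q = 12: L^(2/3)·(3.375L)^(1/3) = 12.
Solving, L = 8 and K = 27.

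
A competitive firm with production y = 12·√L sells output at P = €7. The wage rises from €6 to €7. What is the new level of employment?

L* = 36

From P·MP_L = w with MP_L = 6·L^(-1/2), the labor demand is L(w) = (42/w)^(2).
At w = 6: L = 49. At w = 7: L = 36.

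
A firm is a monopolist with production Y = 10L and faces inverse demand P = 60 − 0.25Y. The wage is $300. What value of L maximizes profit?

L* = 6

Marginal revenue from the inverse demand is MR = 60 − 0.5Y.
The marginal product is MP_L = 10.
A monopolist hires until marginal revenue product equals the wage: MR·MP_L = w.
(60 − 5L)·10 = 300, so L = 6.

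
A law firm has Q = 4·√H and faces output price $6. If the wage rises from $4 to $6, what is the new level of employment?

H* = 4

From P·MP_H = w with MP_H = 2·H^(-1/2), the labor demand is H(w) = (12/w)^(2).
At w = 4: H = 9. At w = 6: H = 4.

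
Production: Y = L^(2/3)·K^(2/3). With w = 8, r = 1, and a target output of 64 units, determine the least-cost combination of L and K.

Cost minimization requires the marginal rate of technical substitution to equal the input-price ratio: MP_L/MP_K = w/r.
Here MP_L/MP_K = (2/3)·(K/L)/(2/3) = (K/L). Setting this equal to 8/1 = 8 gives K = 8L.
Substituting into Y = 64: L^(2/3)·(8L)^(2/3) = 64.
Solving, L = 8 and K = 64.

L* = 8, K* = 64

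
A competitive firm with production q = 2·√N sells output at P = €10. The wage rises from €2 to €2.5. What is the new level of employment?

From P·MP_N = w with MP_N = N^(-1/2), the labor demand is N(w) = (10/w)^(2).
At w = 2: N = 25. At w = 2.5: N = 16.

N* = 16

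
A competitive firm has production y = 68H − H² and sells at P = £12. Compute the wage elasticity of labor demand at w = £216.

ε = -0.36

From P·MP_H = w with MP_H = 68 − 2H, labor demand is H(w) = (68 − w/12)/2.
dH/dw = −1/(24) = -1/24.
At w = 216, H = 25, so ε = (dH/dw)·(w/H) = (-1/24)·(216/25) = -0.36.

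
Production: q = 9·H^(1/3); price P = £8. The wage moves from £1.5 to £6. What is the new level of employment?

From P·MP_H = w with MP_H = 3·H^(-2/3), the labor demand is H(w) = (24/w)^(3/2).
At w = 1.5: H = 64. At w = 6: H = 8.

H* = 8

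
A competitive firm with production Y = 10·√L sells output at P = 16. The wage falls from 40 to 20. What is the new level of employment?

From P·MP_L = w with MP_L = 5·L^(-1/2), the labor demand is L(w) = (80/w)^(2).
At w = 40: L = 4. At w = 20: L = 16.

L* = 16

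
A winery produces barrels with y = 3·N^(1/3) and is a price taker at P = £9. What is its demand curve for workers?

MP_N = (1/3)·3·N^(-2/3) = N^(-2/3).
Setting P·MP_N = w: 9·N^(-2/3) = w.
Solving for N: N^(-2/3) = w/9, so N = (9/w)^(3/2).

N(w) = (9/w)^(3/2)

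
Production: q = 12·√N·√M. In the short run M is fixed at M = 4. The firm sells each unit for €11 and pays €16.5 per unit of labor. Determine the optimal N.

N* = 64

With M = 4, MP_N = (1/2)·12·N^(-1/2)·4^(1/2) = 12·N^(-1/2).
Profit maximization for a price taker requires P·MP_N = w: 11·12·N^(-1/2) = 16.5.
So N^(-1/2) = 0.125, which gives N = 64.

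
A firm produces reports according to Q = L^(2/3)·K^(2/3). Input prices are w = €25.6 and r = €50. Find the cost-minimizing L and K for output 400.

L* = 125, K* = 64

Cost minimization requires the marginal rate of technical substitution to equal the input-price ratio: MP_L/MP_K = w/r.
Here MP_L/MP_K = (2/3)·(K/L)/(2/3) = (K/L). Setting this equal to 25.6/50 = 0.512 gives K = 0.512L.
Substituting into Q = 400: L^(2/3)·(0.512L)^(2/3) = 400.
Solving, L = 125 and K = 64.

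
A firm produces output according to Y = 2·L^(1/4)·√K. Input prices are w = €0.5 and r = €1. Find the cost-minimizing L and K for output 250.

Cost minimization requires the marginal rate of technical substitution to equal the input-price ratio: MP_L/MP_K = w/r.
Here MP_L/MP_K = (1/4)·(K/L)/(1/2) = 0.5·(K/L). Setting this equal to 0.5/1 = 0.5 gives K = L.
Substituting into Y = 250: 2·L^(1/4)·(L)^(1/2) = 250.
Solving, L = 625 and K = 625.

L* = 625, K* = 625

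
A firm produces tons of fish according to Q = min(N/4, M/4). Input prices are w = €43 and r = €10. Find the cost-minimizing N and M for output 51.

N* = 204, M* = 204

With a fixed-proportions technology, the cost-minimizing bundle uses no slack in either input: N/4 = M/4 = Q.
So N = 4·51 = 204 and M = 4·51 = 204.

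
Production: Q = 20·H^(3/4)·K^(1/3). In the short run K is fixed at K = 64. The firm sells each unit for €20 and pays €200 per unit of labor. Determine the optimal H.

With K = 64, MP_H = (3/4)·20·H^(-1/4)·64^(1/3) = 60·H^(-1/4).
Profit maximization for a price taker requires P·MP_H = w: 20·60·H^(-1/4) = 200.
So H^(-1/4) = 1/6, which gives H = 1296.

H* = 1296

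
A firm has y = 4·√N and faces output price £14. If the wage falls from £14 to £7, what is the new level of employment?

N* = 16

From P·MP_N = w with MP_N = 2·N^(-1/2), the labor demand is N(w) = (28/w)^(2).
At w = 14: N = 4. At w = 7: N = 16.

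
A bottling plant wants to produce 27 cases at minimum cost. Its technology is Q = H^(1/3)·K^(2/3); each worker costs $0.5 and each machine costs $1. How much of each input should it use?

Cost minimization requires the marginal rate of technical substitution to equal the input-price ratio: MP_H/MP_K = w/r.
Here MP_H/MP_K = (1/3)·(K/H)/(2/3) = 0.5·(K/H). Setting this equal to 0.5/1 = 0.5 gives K = H.
Substituting into Q = 27: H^(1/3)·(H)^(2/3) = 27.
Solving, H = 27 and K = 27.

H* = 27, K* = 27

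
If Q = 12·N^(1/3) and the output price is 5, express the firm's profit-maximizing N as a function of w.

MP_N = (1/3)·12·N^(-2/3) = 4·N^(-2/3).
Setting P·MP_N = w: 20·N^(-2/3) = w.
Solving for N: N^(-2/3) = w/20, so N = (20/w)^(3/2).

N(w) = (20/w)^(3/2)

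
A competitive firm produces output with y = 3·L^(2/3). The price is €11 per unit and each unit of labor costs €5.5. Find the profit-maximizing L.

L* = 64

MP_L = (2/3)·3·L^(-1/3) = 2·L^(-1/3).
Profit maximization for a price taker requires P·MP_L = w: 11·2·L^(-1/3) = 5.5.
So L^(-1/3) = 0.25, which gives L = 64.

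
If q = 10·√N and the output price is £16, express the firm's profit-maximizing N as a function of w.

N(w) = 6400/w²

MP_N = (1/2)·10·N^(-1/2) = 5·N^(-1/2).
Setting P·MP_N = w: 80·N^(-1/2) = w.
Solving for N: N^(-1/2) = w/80, so N = (80/w)^(2).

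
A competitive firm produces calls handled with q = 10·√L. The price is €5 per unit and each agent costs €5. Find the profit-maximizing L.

L* = 25

MP_L = (1/2)·10·L^(-1/2) = 5·L^(-1/2).
Profit maximization for a price taker requires P·MP_L = w: 5·5·L^(-1/2) = 5.
So L^(-1/2) = 0.2, which gives L = 25.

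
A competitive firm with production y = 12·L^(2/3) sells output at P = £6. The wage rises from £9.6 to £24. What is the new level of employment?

From P·MP_L = w with MP_L = 8·L^(-1/3), the labor demand is L(w) = (48/w)^(3).
At w = 9.6: L = 125. At w = 24: L = 8.

L* = 8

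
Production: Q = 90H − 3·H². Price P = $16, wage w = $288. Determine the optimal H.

H* = 12

The marginal product of H is MP_H = 90 − 6H.
A price-taking firm hires until the value of the marginal product equals the wage: P·MP_H = w, so 16·(90 − 6H) = 288.
Then 90 − 6H = 18, giving H = 12.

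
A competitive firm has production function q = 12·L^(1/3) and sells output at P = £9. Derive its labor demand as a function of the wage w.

L(w) = (36/w)^(3/2)

MP_L = (1/3)·12·L^(-2/3) = 4·L^(-2/3).
Setting P·MP_L = w: 36·L^(-2/3) = w.
Solving for L: L^(-2/3) = w/36, so L = (36/w)^(3/2).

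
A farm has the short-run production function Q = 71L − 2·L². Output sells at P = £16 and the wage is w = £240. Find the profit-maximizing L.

L* = 14

The marginal product of L is MP_L = 71 − 4L.
A price-taking firm hires until the value of the marginal product equals the wage: P·MP_L = w, so 16·(71 − 4L) = 240.
Then 71 − 4L = 15, giving L = 14.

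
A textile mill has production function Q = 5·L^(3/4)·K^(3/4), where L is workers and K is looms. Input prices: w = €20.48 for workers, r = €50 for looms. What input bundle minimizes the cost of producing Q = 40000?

Cost minimization requires the marginal rate of technical substitution to equal the input-price ratio: MP_L/MP_K = w/r.
Here MP_L/MP_K = (3/4)·(K/L)/(3/4) = (K/L). Setting this equal to 20.48/50 = 0.4096 gives K = 0.4096L.
Substituting into Q = 40000: 5·L^(3/4)·(0.4096L)^(3/4) = 40000.
Solving, L = 625 and K = 256.

L* = 625, K* = 256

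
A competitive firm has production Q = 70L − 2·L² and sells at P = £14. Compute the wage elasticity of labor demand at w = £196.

ε = -0.25

From P·MP_L = w with MP_L = 70 − 4L, labor demand is L(w) = (70 − w/14)/4.
dL/dw = −1/(56) = -1/56.
At w = 196, L = 14, so ε = (dL/dw)·(w/L) = (-1/56)·(196/14) = -0.25.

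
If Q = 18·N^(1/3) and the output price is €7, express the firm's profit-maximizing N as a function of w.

MP_N = (1/3)·18·N^(-2/3) = 6·N^(-2/3).
Setting P·MP_N = w: 42·N^(-2/3) = w.
Solving for N: N^(-2/3) = w/42, so N = (42/w)^(3/2).

N(w) = (42/w)^(3/2)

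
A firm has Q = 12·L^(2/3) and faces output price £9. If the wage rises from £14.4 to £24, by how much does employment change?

ΔL = -98

From P·MP_L = w with MP_L = 8·L^(-1/3), the labor demand is L(w) = (72/w)^(3).
At w = 14.4: L = 125. At w = 24: L = 27.
ΔL = 27 − 125 = -98.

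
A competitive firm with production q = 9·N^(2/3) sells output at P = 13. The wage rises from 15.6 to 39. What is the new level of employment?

N* = 8

From P·MP_N = w with MP_N = 6·N^(-1/3), the labor demand is N(w) = (78/w)^(3).
At w = 15.6: N = 125. At w = 39: N = 8.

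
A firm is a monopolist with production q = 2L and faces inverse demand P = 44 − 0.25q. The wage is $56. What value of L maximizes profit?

L* = 16

Marginal revenue from the inverse demand is MR = 44 − 0.5q.
The marginal product is MP_L = 2.
A monopolist hires until marginal revenue product equals the wage: MR·MP_L = w.
(44 − L)·2 = 56, so L = 16.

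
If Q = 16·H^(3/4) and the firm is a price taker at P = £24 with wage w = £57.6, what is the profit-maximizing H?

H* = 625

MP_H = (3/4)·16·H^(-1/4) = 12·H^(-1/4).
Profit maximization for a price taker requires P·MP_H = w: 24·12·H^(-1/4) = 57.6.
So H^(-1/4) = 0.2, which gives H = 625.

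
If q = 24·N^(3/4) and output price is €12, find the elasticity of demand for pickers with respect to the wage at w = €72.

MP_N = (3/4)·24·N^(-1/4), so P·MP_N = w gives 216·N^(-1/4) = w.
Solving, N(w) = (216/w)^(4). This is a constant-elasticity form: N ∝ w^(−4), so ε = −4.

ε = -4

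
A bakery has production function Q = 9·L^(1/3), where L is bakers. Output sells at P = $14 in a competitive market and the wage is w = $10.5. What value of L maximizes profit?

L* = 8

MP_L = (1/3)·9·L^(-2/3) = 3·L^(-2/3).
Profit maximization for a price taker requires P·MP_L = w: 14·3·L^(-2/3) = 10.5.
So L^(-2/3) = 0.25, which gives L = 8.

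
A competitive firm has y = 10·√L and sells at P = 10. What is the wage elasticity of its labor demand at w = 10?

ε = -2

MP_L = (1/2)·10·L^(-1/2), so P·MP_L = w gives 50·L^(-1/2) = w.
Solving, L(w) = (50/w)^(2). This is a constant-elasticity form: L ∝ w^(−2), so ε = −2.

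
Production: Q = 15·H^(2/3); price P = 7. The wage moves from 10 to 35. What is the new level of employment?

H* = 8

From P·MP_H = w with MP_H = 10·H^(-1/3), the labor demand is H(w) = (70/w)^(3).
At w = 10: H = 343. At w = 35: H = 8.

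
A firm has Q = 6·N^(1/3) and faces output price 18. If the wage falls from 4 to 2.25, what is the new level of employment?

From P·MP_N = w with MP_N = 2·N^(-2/3), the labor demand is N(w) = (36/w)^(3/2).
At w = 4: N = 27. At w = 2.25: N = 64.

N* = 64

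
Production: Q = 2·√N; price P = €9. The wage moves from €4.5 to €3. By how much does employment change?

ΔN = 5

From P·MP_N = w with MP_N = N^(-1/2), the labor demand is N(w) = (9/w)^(2).
At w = 4.5: N = 4. At w = 3: N = 9.
ΔN = 9 − 4 = 5.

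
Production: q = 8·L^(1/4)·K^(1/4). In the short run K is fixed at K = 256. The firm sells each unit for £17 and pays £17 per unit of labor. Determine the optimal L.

L* = 16

With K = 256, MP_L = (1/4)·8·L^(-3/4)·256^(1/4) = 8·L^(-3/4).
Profit maximization for a price taker requires P·MP_L = w: 17·8·L^(-3/4) = 17.
So L^(-3/4) = 0.125, which gives L = 16.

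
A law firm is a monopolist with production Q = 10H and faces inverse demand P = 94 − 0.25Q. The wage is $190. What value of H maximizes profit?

H* = 15

Marginal revenue from the inverse demand is MR = 94 − 0.5Q.
The marginal product is MP_H = 10.
A monopolist hires until marginal revenue product equals the wage: MR·MP_H = w.
(94 − 5H)·10 = 190, so H = 15.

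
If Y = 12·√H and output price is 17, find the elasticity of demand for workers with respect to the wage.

MP_H = (1/2)·12·H^(-1/2), so P·MP_H = w gives 102·H^(-1/2) = w.
Solving, H(w) = (102/w)^(2). This is a constant-elasticity form: H ∝ w^(−2), so ε = −2.

ε = -2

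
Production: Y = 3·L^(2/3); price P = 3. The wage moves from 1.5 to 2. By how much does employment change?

ΔL = -37

From P·MP_L = w with MP_L = 2·L^(-1/3), the labor demand is L(w) = (6/w)^(3).
At w = 1.5: L = 64. At w = 2: L = 27.
ΔL = 27 − 64 = -37.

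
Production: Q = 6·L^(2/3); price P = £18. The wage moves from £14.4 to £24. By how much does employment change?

ΔL = -98

From P·MP_L = w with MP_L = 4·L^(-1/3), the labor demand is L(w) = (72/w)^(3).
At w = 14.4: L = 125. At w = 24: L = 27.
ΔL = 27 − 125 = -98.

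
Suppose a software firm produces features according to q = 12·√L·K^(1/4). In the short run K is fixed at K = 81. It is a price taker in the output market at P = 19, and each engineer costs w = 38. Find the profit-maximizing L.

L* = 81

With K = 81, MP_L = (1/2)·12·L^(-1/2)·81^(1/4) = 18·L^(-1/2).
Profit maximization for a price taker requires P·MP_L = w: 19·18·L^(-1/2) = 38.
So L^(-1/2) = 1/9, which gives L = 81.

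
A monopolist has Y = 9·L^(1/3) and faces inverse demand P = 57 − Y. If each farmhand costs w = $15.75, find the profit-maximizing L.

Marginal revenue from the inverse demand is MR = 57 − 2Y.
The marginal product is MP_L = 3·L^(-2/3).
A monopolist hires until marginal revenue product equals the wage: MR·MP_L = w.
At L, Y = 9·L^(1/3). Substituting and solving: (57 − 18·L^(1/3))·3·L^(-2/3) = 15.75 gives L = 8.

L* = 8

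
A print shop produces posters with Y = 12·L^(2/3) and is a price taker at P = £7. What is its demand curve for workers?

L(w) = 175616/w³

MP_L = (2/3)·12·L^(-1/3) = 8·L^(-1/3).
Setting P·MP_L = w: 56·L^(-1/3) = w.
Solving for L: L^(-1/3) = w/56, so L = (56/w)^(3).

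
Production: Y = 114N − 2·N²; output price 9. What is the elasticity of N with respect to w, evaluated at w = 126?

From P·MP_N = w with MP_N = 114 − 4N, labor demand is N(w) = (114 − w/9)/4.
dN/dw = −1/(36) = -1/36.
At w = 126, N = 25, so ε = (dN/dw)·(w/N) = (-1/36)·(126/25) = -0.14.

ε = -0.14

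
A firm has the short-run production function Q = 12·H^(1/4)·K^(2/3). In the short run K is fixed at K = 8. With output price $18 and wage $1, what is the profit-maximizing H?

With K = 8, MP_H = (1/4)·12·H^(-3/4)·8^(2/3) = 12·H^(-3/4).
Profit maximization for a price taker requires P·MP_H = w: 18·12·H^(-3/4) = 1.
So H^(-3/4) = 1/216, which gives H = 1296.

H* = 1296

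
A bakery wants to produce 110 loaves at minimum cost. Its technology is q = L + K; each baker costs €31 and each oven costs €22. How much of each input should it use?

L* = 0, K* = 110

The inputs are perfect substitutes, so the firm uses whichever has the lower cost per unit of output.
Cost per unit of output via L is 31; via K it is 22. K is cheaper.
Producing q = 110 with K alone: L = 0, K = 110.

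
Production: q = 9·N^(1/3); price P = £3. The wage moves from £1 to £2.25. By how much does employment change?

From P·MP_N = w with MP_N = 3·N^(-2/3), the labor demand is N(w) = (9/w)^(3/2).
At w = 1: N = 27. At w = 2.25: N = 8.
ΔN = 8 − 27 = -19.

ΔN = -19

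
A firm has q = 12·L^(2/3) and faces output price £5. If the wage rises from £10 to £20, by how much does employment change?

ΔL = -56

From P·MP_L = w with MP_L = 8·L^(-1/3), the labor demand is L(w) = (40/w)^(3).
At w = 10: L = 64. At w = 20: L = 8.
ΔL = 8 − 64 = -56.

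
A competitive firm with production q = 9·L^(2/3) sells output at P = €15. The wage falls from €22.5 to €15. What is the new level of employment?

From P·MP_L = w with MP_L = 6·L^(-1/3), the labor demand is L(w) = (90/w)^(3).
At w = 22.5: L = 64. At w = 15: L = 216.

L* = 216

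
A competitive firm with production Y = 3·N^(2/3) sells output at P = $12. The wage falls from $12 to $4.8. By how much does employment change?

From P·MP_N = w with MP_N = 2·N^(-1/3), the labor demand is N(w) = (24/w)^(3).
At w = 12: N = 8. At w = 4.8: N = 125.
ΔN = 125 − 8 = 117.

ΔN = 117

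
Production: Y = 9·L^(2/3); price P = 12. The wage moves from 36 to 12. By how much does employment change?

ΔL = 208

From P·MP_L = w with MP_L = 6·L^(-1/3), the labor demand is L(w) = (72/w)^(3).
At w = 36: L = 8. At w = 12: L = 216.
ΔL = 216 − 8 = 208.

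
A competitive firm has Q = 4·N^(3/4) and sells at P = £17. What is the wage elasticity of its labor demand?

MP_N = (3/4)·4·N^(-1/4), so P·MP_N = w gives 51·N^(-1/4) = w.
Solving, N(w) = (51/w)^(4). This is a constant-elasticity form: N ∝ w^(−4), so ε = −4.

ε = -4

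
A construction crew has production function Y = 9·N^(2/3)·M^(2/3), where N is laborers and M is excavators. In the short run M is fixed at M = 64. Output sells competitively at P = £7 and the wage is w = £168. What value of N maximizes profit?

N* = 64

With M = 64, MP_N = (2/3)·9·N^(-1/3)·64^(2/3) = 96·N^(-1/3).
Profit maximization for a price taker requires P·MP_N = w: 7·96·N^(-1/3) = 168.
So N^(-1/3) = 0.25, which gives N = 64.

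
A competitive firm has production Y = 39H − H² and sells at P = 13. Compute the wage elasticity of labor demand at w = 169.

ε = -0.5

From P·MP_H = w with MP_H = 39 − 2H, labor demand is H(w) = (39 − w/13)/2.
dH/dw = −1/(26) = -1/26.
At w = 169, H = 13, so ε = (dH/dw)·(w/H) = (-1/26)·(169/13) = -0.5.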